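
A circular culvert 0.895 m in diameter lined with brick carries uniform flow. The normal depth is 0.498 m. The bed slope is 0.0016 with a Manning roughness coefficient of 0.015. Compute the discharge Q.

For a circular section of diameter D = 0.895 m at depth y = 0.498 m, the central angle is θ = 2 arccos(1 − 2y/D) = 3.368 rad. Then A = (D²/8)(θ − sin θ) = 0.3597 m² and P = Dθ/2 = 1.507 m.
Hydraulic radius R = A/P = 0.3597/1.507 = 0.2386 m.
Manning's equation: Q = (1/n) A R^(2/3) S^(1/2) = (1/0.015) × 0.3597 × 0.2386^(2/3) × 0.0016^(1/2) = 0.369 m³/s.

Q = 0.369 m³/s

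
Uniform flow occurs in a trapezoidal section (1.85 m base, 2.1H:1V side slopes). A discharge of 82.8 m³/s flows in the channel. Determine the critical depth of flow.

y_c = 2.76 m

At critical depth, Q² T / (g A³) = 1, i.e. A³/T = Q²/g = 82.8²/9.81 = 698.9.
Try y = 2.24 m: A³/T = 281.1 — short.
Try y = 3.32 m: A³/T = 1591 — over.
Try y = 2.76 m: A³/T = 699.1 — ≈ 698.9.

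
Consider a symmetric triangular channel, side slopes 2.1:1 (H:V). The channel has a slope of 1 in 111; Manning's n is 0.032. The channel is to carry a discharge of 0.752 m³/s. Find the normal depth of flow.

y_n = 0.552 m

Manning's equation rearranged: A R^(2/3) = nQ / (1·√S) = 0.032 × 0.752 / (√0.009009) = 0.2535.
At y = 0.474 m: A R^(2/3) = 0.1688 — too small.
At y = 0.552 m: A R^(2/3) = 0.2534 — close enough.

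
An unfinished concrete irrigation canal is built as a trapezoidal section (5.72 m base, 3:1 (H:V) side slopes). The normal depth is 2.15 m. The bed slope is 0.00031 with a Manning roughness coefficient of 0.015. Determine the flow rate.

Q = 37.6 m³/s

With bottom width b = 5.72 m and side slope z = 3: A = (b + zy)y = (5.72 + 3×2.15)×2.15 = 26.17 m²; P = b + 2y√(1+z²) = 5.72 + 2×2.15×3.162 = 19.32 m.
Hydraulic radius R = A/P = 26.17/19.32 = 1.354 m.
Manning's equation: Q = (1/n) A R^(2/3) S^(1/2) = (1/0.015) × 26.17 × 1.354^(2/3) × 0.00031^(1/2) = 37.6 m³/s.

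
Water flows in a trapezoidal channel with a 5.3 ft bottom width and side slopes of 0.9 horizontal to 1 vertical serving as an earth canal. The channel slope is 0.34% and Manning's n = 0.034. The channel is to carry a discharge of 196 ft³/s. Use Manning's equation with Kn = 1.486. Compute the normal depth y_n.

y_n = 4.53 ft

Manning's equation rearranged: A R^(2/3) = nQ / (1.486·√S) = 0.034 × 196 / (1.486 × √0.0034) = 76.91.
Try y = 3.6 ft: A R^(2/3) = 49.64 — too small.
Try y = 4.93 ft: A R^(2/3) = 90.43 — too large.
Try y = 4.53 ft: A R^(2/3) = 76.75 — close enough.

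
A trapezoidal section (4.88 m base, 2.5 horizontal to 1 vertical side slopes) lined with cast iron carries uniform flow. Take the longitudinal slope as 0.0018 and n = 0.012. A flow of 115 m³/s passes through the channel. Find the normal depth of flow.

Manning's equation rearranged: A R^(2/3) = nQ / (1·√S) = 0.012 × 115 / (√0.0018) = 32.53.
At y = 1.61 m: A R^(2/3) = 14.89 — too small.
At y = 2.64 m: A R^(2/3) = 41.24 — too large.
At y = 2.36 m: A R^(2/3) = 32.54 — close enough.

y_n = 2.36 m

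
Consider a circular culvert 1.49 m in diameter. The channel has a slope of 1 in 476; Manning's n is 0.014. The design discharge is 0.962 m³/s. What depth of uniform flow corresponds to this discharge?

y_n = 0.585 m

Manning's equation rearranged: A R^(2/3) = nQ / (1·√S) = 0.014 × 0.962 / (√0.002101) = 0.2938.
At y = 0.489 m: A R^(2/3) = 0.2101 — too small.
At y = 0.676 m: A R^(2/3) = 0.3815 — too large.
At y = 0.585 m: A R^(2/3) = 0.294 — matches.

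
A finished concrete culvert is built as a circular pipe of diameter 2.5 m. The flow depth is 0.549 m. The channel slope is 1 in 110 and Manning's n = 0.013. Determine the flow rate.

For a circular section of diameter D = 2.5 m at depth y = 0.549 m, the central angle is θ = 2 arccos(1 − 2y/D) = 1.951 rad. Then A = (D²/8)(θ − sin θ) = 0.7986 m² and P = Dθ/2 = 2.439 m.
Hydraulic radius R = A/P = 0.7986/2.439 = 0.3275 m.
Manning's equation: Q = (1/n) A R^(2/3) S^(1/2) = (1/0.013) × 0.7986 × 0.3275^(2/3) × 0.009091^(1/2) = 2.78 m³/s.

Q = 2.78 m³/s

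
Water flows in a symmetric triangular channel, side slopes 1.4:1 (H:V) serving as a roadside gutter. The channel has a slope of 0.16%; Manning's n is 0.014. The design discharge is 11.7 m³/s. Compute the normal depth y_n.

Manning's equation rearranged: A R^(2/3) = nQ / (1·√S) = 0.014 × 11.7 / (√0.0016) = 4.095.
Try y = 1.63 m: A R^(2/3) = 2.829 — too small.
Try y = 2.11 m: A R^(2/3) = 5.63 — too large.
Try y = 1.87 m: A R^(2/3) = 4.08 — close enough.

y_n = 1.87 m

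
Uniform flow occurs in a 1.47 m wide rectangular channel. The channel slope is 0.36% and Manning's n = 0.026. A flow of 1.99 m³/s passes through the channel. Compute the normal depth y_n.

y_n = 1.03 m

Manning's equation rearranged: A R^(2/3) = nQ / (1·√S) = 0.026 × 1.99 / (√0.0036) = 0.8623.
Trying y = 1.23 m: A R^(2/3) = 1.078 — too large.
Trying y = 0.916 m: A R^(2/3) = 0.7405 — too small.
Trying y = 1.03 m: A R^(2/3) = 0.8611 — close enough.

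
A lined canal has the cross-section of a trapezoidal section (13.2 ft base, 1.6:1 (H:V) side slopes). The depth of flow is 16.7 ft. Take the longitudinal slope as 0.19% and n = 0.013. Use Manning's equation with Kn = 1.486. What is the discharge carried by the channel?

With bottom width b = 13.2 ft and side slope z = 1.6: A = (b + zy)y = (13.2 + 1.6×16.7)×16.7 = 666.7 ft²; P = b + 2y√(1+z²) = 13.2 + 2×16.7×1.887 = 76.22 ft.
Hydraulic radius R = A/P = 666.7/76.22 = 8.747 ft.
Manning's equation: Q = (1.486/n) A R^(2/3) S^(1/2) = (1.486/0.013) × 666.7 × 8.747^(2/3) × 0.0019^(1/2) = 14100 ft³/s.

Q = 14100 ft³/s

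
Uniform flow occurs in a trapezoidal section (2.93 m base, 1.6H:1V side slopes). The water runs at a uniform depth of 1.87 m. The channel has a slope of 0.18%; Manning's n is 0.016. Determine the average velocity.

With bottom width b = 2.93 m and side slope z = 1.6: A = (b + zy)y = (2.93 + 1.6×1.87)×1.87 = 11.07 m²; P = b + 2y√(1+z²) = 2.93 + 2×1.87×1.887 = 9.987 m.
Hydraulic radius R = A/P = 11.07/9.987 = 1.109 m.
From Manning's equation, V = (1/n) R^(2/3) S^(1/2) = (1/0.016) × 1.109^(2/3) × 0.0018^(1/2) = 2.84 m/s.

V = 2.84 m/s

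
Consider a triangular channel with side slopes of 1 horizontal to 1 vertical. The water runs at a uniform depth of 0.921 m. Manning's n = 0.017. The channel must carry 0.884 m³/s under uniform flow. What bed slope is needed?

For a triangular section with side slope z = 1: A = zy² = 1×0.921² = 0.8482 m²; P = 2y√(1+z²) = 2×0.921×1.414 = 2.605 m.
Hydraulic radius R = A/P = 0.8482/2.605 = 0.3256 m.
From Manning's equation, S = [nQ / (1 A R^(2/3))]² = [0.017 × 0.884 / (1 × 0.8482 × 0.3256^(2/3))]² = 0.0014.

S = 0.0014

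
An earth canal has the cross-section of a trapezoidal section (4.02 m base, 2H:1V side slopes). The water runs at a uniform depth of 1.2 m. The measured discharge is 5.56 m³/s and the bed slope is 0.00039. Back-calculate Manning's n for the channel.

n = 0.024

With bottom width b = 4.02 m and side slope z = 2: A = (b + zy)y = (4.02 + 2×1.2)×1.2 = 7.704 m²; P = b + 2y√(1+z²) = 4.02 + 2×1.2×2.236 = 9.387 m.
Hydraulic radius R = A/P = 7.704/9.387 = 0.8207 m.
Rearranging Manning's equation: n = (1/Q) A R^(2/3) S^(1/2) = (1/5.56) × 7.704 × 0.8207^(2/3) × √0.00039 = 0.024.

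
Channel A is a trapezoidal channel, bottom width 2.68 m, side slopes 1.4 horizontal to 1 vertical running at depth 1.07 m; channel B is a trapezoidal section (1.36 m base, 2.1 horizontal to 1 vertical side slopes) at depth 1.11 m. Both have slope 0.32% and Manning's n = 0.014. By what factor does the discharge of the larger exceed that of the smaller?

1.18

Channel A: With bottom width b = 2.68 m and side slope z = 1.4: A = (b + zy)y = (2.68 + 1.4×1.07)×1.07 = 4.47 m²; P = b + 2y√(1+z²) = 2.68 + 2×1.07×1.72 = 6.362 m. Hydraulic radius R = A/P = 4.47/6.362 = 0.7027 m. Q_A = (1/0.014)·4.47·0.7027^(2/3)·√0.0032 = 14.28 m³/s.
Channel B: With bottom width b = 1.36 m and side slope z = 2.1: A = (b + zy)y = (1.36 + 2.1×1.11)×1.11 = 4.097 m²; P = b + 2y√(1+z²) = 1.36 + 2×1.11×2.326 = 6.524 m. Hydraulic radius R = A/P = 4.097/6.524 = 0.628 m. Q_B = (1/0.014)·4.097·0.628^(2/3)·√0.0032 = 12.14 m³/s.
The larger discharge is 14.28 m³/s and the smaller is 12.14 m³/s; the ratio is 1.18.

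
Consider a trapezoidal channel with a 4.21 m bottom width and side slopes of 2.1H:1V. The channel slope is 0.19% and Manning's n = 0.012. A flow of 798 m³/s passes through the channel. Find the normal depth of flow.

Manning's equation rearranged: A R^(2/3) = nQ / (1·√S) = 0.012 × 798 / (√0.0019) = 219.7.
At y = 7.38 m: A R^(2/3) = 352.5 — over.
At y = 4.34 m: A R^(2/3) = 102.8 — short.
At y = 6.04 m: A R^(2/3) = 219.7 — matches.

y_n = 6.04 m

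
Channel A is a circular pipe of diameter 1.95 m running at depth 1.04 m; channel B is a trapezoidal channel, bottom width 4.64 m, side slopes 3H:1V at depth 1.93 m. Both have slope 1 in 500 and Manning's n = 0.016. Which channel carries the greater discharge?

channel B

Channel A: For a circular section of diameter D = 1.95 m at depth y = 1.04 m, the central angle is θ = 2 arccos(1 − 2y/D) = 3.275 rad. Then A = (D²/8)(θ − sin θ) = 1.62 m² and P = Dθ/2 = 3.193 m. Hydraulic radius R = A/P = 1.62/3.193 = 0.5073 m. Q_A = (1/0.016)·1.62·0.5073^(2/3)·√0.002 = 2.88 m³/s.
Channel B: With bottom width b = 4.64 m and side slope z = 3: A = (b + zy)y = (4.64 + 3×1.93)×1.93 = 20.13 m²; P = b + 2y√(1+z²) = 4.64 + 2×1.93×3.162 = 16.85 m. Hydraulic radius R = A/P = 20.13/16.85 = 1.195 m. Q_B = (1/0.016)·20.13·1.195^(2/3)·√0.002 = 63.36 m³/s.
Q_A = 2.88 m³/s vs Q_B = 63.36 m³/s, so channel B carries more.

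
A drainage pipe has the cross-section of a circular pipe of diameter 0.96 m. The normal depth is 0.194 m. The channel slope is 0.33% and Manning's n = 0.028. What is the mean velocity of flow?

V = 0.49 m/s

For a circular section of diameter D = 0.96 m at depth y = 0.194 m, the central angle is θ = 2 arccos(1 − 2y/D) = 1.865 rad. Then A = (D²/8)(θ − sin θ) = 0.1046 m² and P = Dθ/2 = 0.8952 m.
Hydraulic radius R = A/P = 0.1046/0.8952 = 0.1168 m.
From Manning's equation, V = (1/n) R^(2/3) S^(1/2) = (1/0.028) × 0.1168^(2/3) × 0.0033^(1/2) = 0.49 m/s.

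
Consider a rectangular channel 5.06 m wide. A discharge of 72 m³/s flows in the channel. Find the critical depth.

y_c = 2.74 m

For a rectangular channel, critical depth y_c = (q²/g)^(1/3) where q = Q/b = 72/5.06 = 14.23 m²/s.
So y_c = (14.23²/9.81)^(1/3) = 2.74 m.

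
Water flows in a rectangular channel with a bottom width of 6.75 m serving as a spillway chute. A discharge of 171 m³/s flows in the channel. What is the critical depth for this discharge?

y_c = 4.03 m

For a rectangular channel, critical depth y_c = (q²/g)^(1/3) where q = Q/b = 171/6.75 = 25.33 m²/s.
So y_c = (25.33²/9.81)^(1/3) = 4.03 m.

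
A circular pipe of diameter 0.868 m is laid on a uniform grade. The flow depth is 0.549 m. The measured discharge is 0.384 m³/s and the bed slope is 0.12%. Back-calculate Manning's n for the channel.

n = 0.014

For a circular section of diameter D = 0.868 m at depth y = 0.549 m, the central angle is θ = 2 arccos(1 − 2y/D) = 3.678 rad. Then A = (D²/8)(θ − sin θ) = 0.3945 m² and P = Dθ/2 = 1.596 m.
Hydraulic radius R = A/P = 0.3945/1.596 = 0.2471 m.
Rearranging Manning's equation: n = (1/Q) A R^(2/3) S^(1/2) = (1/0.384) × 0.3945 × 0.2471^(2/3) × √0.0012 = 0.014.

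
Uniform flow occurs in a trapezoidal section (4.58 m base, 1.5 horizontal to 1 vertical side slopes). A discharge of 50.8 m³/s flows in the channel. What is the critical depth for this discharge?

y_c = 1.88 m

At critical depth, Q² T / (g A³) = 1, i.e. A³/T = Q²/g = 50.8²/9.81 = 263.1.
Try y = 1.63 m: A³/T = 158.5 — short.
Try y = 1.88 m: A³/T = 263.5 — matches.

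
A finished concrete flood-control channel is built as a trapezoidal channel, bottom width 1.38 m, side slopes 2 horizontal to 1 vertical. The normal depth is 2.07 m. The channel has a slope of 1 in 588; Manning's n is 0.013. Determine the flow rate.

Q = 38 m³/s

With bottom width b = 1.38 m and side slope z = 2: A = (b + zy)y = (1.38 + 2×2.07)×2.07 = 11.43 m²; P = b + 2y√(1+z²) = 1.38 + 2×2.07×2.236 = 10.64 m.
Hydraulic radius R = A/P = 11.43/10.64 = 1.074 m.
Manning's equation: Q = (1/n) A R^(2/3) S^(1/2) = (1/0.013) × 11.43 × 1.074^(2/3) × 0.001701^(1/2) = 38 m³/s.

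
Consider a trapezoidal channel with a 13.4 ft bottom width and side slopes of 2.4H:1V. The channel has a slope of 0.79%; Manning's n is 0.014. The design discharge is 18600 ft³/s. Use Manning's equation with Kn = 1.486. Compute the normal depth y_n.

Manning's equation rearranged: A R^(2/3) = nQ / (1.486·√S) = 0.014 × 18600 / (1.486 × √0.0079) = 1972.
At y = 15.8 ft: A R^(2/3) = 3373 — too large.
At y = 8.97 ft: A R^(2/3) = 942.5 — too small.
At y = 12.5 ft: A R^(2/3) = 1970 — ≈ 1972.

y_n = 12.5 ft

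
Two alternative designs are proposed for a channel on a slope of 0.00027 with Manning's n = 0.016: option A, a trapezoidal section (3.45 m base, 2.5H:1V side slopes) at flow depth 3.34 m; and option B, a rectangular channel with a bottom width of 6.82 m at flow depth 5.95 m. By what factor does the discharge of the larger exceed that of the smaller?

1.15

Channel A: With bottom width b = 3.45 m and side slope z = 2.5: A = (b + zy)y = (3.45 + 2.5×3.34)×3.34 = 39.41 m²; P = b + 2y√(1+z²) = 3.45 + 2×3.34×2.693 = 21.44 m. Hydraulic radius R = A/P = 39.41/21.44 = 1.839 m. Q_A = (1/0.016)·39.41·1.839^(2/3)·√0.00027 = 60.74 m³/s.
Channel B: Flow area A = b·y = 6.82 × 5.95 = 40.58 m². Wetted perimeter P = b + 2y = 6.82 + 2×5.95 = 18.72 m. Hydraulic radius R = A/P = 40.58/18.72 = 2.168 m. Q_B = (1/0.016)·40.58·2.168^(2/3)·√0.00027 = 69.8 m³/s.
The larger discharge is 69.8 m³/s and the smaller is 60.74 m³/s; the ratio is 1.15.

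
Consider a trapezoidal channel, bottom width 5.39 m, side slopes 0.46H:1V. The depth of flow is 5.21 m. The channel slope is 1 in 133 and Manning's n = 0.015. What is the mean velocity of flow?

V = 10.4 m/s

With bottom width b = 5.39 m and side slope z = 0.46: A = (b + zy)y = (5.39 + 0.46×5.21)×5.21 = 40.57 m²; P = b + 2y√(1+z²) = 5.39 + 2×5.21×1.101 = 16.86 m.
Hydraulic radius R = A/P = 40.57/16.86 = 2.406 m.
From Manning's equation, V = (1/n) R^(2/3) S^(1/2) = (1/0.015) × 2.406^(2/3) × 0.007519^(1/2) = 10.4 m/s.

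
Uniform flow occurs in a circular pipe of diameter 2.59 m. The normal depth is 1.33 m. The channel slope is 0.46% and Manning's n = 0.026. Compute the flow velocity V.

For a circular section of diameter D = 2.59 m at depth y = 1.33 m, the central angle is θ = 2 arccos(1 − 2y/D) = 3.196 rad. Then A = (D²/8)(θ − sin θ) = 2.725 m² and P = Dθ/2 = 4.138 m.
Hydraulic radius R = A/P = 2.725/4.138 = 0.6584 m.
From Manning's equation, V = (1/n) R^(2/3) S^(1/2) = (1/0.026) × 0.6584^(2/3) × 0.0046^(1/2) = 1.97 m/s.

V = 1.97 m/s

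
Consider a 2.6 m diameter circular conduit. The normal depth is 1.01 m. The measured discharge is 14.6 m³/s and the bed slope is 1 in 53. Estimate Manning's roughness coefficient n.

For a circular section of diameter D = 2.6 m at depth y = 1.01 m, the central angle is θ = 2 arccos(1 − 2y/D) = 2.692 rad. Then A = (D²/8)(θ − sin θ) = 1.907 m² and P = Dθ/2 = 3.499 m.
Hydraulic radius R = A/P = 1.907/3.499 = 0.545 m.
Rearranging Manning's equation: n = (1/Q) A R^(2/3) S^(1/2) = (1/14.6) × 1.907 × 0.545^(2/3) × √0.01887 = 0.012.

n = 0.012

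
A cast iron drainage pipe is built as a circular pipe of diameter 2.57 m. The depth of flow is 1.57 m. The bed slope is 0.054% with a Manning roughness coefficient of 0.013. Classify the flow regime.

subcritical

For a circular section of diameter D = 2.57 m at depth y = 1.57 m, the central angle is θ = 2 arccos(1 − 2y/D) = 3.589 rad. Then A = (D²/8)(θ − sin θ) = 3.32 m² and P = Dθ/2 = 4.612 m.
Hydraulic radius R = A/P = 3.32/4.612 = 0.7199 m.
V = (1/n) R^(2/3) √S = (1/0.013) × 0.7199^(2/3) × √0.00054 = 1.436 m/s. Hydraulic depth D_h = A/T = 3.32/2.506 = 1.325 m.
Froude number Fr = V/√(g·D_h) = 1.436/√(9.81×1.325) = 0.398, which is less than 1, so the flow is subcritical.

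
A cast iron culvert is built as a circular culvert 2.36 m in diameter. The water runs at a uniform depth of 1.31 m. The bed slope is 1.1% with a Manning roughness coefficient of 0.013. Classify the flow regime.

supercritical

For a circular section of diameter D = 2.36 m at depth y = 1.31 m, the central angle is θ = 2 arccos(1 − 2y/D) = 3.362 rad. Then A = (D²/8)(θ − sin θ) = 2.493 m² and P = Dθ/2 = 3.968 m.
Hydraulic radius R = A/P = 2.493/3.968 = 0.6284 m.
V = (1/n) R^(2/3) √S = (1/0.013) × 0.6284^(2/3) × √0.011 = 5.919 m/s. Hydraulic depth D_h = A/T = 2.493/2.346 = 1.063 m.
Froude number Fr = V/√(g·D_h) = 5.919/√(9.81×1.063) = 1.83, which is greater than 1, so the flow is supercritical.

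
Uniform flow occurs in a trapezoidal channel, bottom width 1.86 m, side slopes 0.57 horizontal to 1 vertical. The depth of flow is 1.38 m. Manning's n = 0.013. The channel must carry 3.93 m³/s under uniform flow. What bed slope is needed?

With bottom width b = 1.86 m and side slope z = 0.57: A = (b + zy)y = (1.86 + 0.57×1.38)×1.38 = 3.652 m²; P = b + 2y√(1+z²) = 1.86 + 2×1.38×1.151 = 5.037 m.
Hydraulic radius R = A/P = 3.652/5.037 = 0.7251 m.
From Manning's equation, S = [nQ / (1 A R^(2/3))]² = [0.013 × 3.93 / (1 × 3.652 × 0.7251^(2/3))]² = 0.0003.

S = 0.0003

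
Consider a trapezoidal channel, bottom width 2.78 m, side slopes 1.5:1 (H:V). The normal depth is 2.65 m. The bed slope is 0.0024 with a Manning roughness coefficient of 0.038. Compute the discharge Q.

With bottom width b = 2.78 m and side slope z = 1.5: A = (b + zy)y = (2.78 + 1.5×2.65)×2.65 = 17.9 m²; P = b + 2y√(1+z²) = 2.78 + 2×2.65×1.803 = 12.33 m.
Hydraulic radius R = A/P = 17.9/12.33 = 1.451 m.
Manning's equation: Q = (1/n) A R^(2/3) S^(1/2) = (1/0.038) × 17.9 × 1.451^(2/3) × 0.0024^(1/2) = 29.6 m³/s.

Q = 29.6 m³/s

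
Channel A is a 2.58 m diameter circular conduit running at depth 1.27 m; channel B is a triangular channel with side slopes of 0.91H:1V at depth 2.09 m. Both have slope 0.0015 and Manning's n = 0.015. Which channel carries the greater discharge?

Channel A: For a circular section of diameter D = 2.58 m at depth y = 1.27 m, the central angle is θ = 2 arccos(1 − 2y/D) = 3.111 rad. Then A = (D²/8)(θ − sin θ) = 2.562 m² and P = Dθ/2 = 4.013 m. Hydraulic radius R = A/P = 2.562/4.013 = 0.6386 m. Q_A = (1/0.015)·2.562·0.6386^(2/3)·√0.0015 = 4.906 m³/s.
Channel B: For a triangular section with side slope z = 0.91: A = zy² = 0.91×2.09² = 3.975 m²; P = 2y√(1+z²) = 2×2.09×1.352 = 5.652 m. Hydraulic radius R = A/P = 3.975/5.652 = 0.7033 m. Q_B = (1/0.015)·3.975·0.7033^(2/3)·√0.0015 = 8.117 m³/s.
Q_A = 4.906 m³/s vs Q_B = 8.117 m³/s, so channel B carries more.

channel B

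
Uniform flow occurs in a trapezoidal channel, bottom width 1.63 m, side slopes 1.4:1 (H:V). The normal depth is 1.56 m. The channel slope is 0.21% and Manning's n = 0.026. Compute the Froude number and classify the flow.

subcritical

With bottom width b = 1.63 m and side slope z = 1.4: A = (b + zy)y = (1.63 + 1.4×1.56)×1.56 = 5.95 m²; P = b + 2y√(1+z²) = 1.63 + 2×1.56×1.72 = 6.998 m.
Hydraulic radius R = A/P = 5.95/6.998 = 0.8502 m.
V = (1/n) R^(2/3) √S = (1/0.026) × 0.8502^(2/3) × √0.0021 = 1.582 m/s. Hydraulic depth D_h = A/T = 5.95/5.998 = 0.992 m.
Froude number Fr = V/√(g·D_h) = 1.582/√(9.81×0.992) = 0.507, which is less than 1, so the flow is subcritical.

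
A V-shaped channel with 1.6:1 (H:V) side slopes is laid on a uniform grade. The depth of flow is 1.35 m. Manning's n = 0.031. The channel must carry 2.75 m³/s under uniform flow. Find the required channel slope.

For a triangular section with side slope z = 1.6: A = zy² = 1.6×1.35² = 2.916 m²; P = 2y√(1+z²) = 2×1.35×1.887 = 5.094 m.
Hydraulic radius R = A/P = 2.916/5.094 = 0.5724 m.
From Manning's equation, S = [nQ / (1 A R^(2/3))]² = [0.031 × 2.75 / (1 × 2.916 × 0.5724^(2/3))]² = 0.0018.

S = 0.0018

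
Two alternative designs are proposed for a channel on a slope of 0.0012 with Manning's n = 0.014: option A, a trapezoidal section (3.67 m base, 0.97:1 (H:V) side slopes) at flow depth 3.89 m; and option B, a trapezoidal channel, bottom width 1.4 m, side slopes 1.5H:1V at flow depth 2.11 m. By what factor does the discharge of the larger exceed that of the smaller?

Channel A: With bottom width b = 3.67 m and side slope z = 0.97: A = (b + zy)y = (3.67 + 0.97×3.89)×3.89 = 28.95 m²; P = b + 2y√(1+z²) = 3.67 + 2×3.89×1.393 = 14.51 m. Hydraulic radius R = A/P = 28.95/14.51 = 1.996 m. Q_A = (1/0.014)·28.95·1.996^(2/3)·√0.0012 = 113.6 m³/s.
Channel B: With bottom width b = 1.4 m and side slope z = 1.5: A = (b + zy)y = (1.4 + 1.5×2.11)×2.11 = 9.632 m²; P = b + 2y√(1+z²) = 1.4 + 2×2.11×1.803 = 9.008 m. Hydraulic radius R = A/P = 9.632/9.008 = 1.069 m. Q_B = (1/0.014)·9.632·1.069^(2/3)·√0.0012 = 24.92 m³/s.
The larger discharge is 113.6 m³/s and the smaller is 24.92 m³/s; the ratio is 4.56.

4.56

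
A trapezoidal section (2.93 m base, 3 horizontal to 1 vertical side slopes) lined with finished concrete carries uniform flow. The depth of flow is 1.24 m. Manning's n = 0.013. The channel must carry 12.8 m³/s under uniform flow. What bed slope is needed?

With bottom width b = 2.93 m and side slope z = 3: A = (b + zy)y = (2.93 + 3×1.24)×1.24 = 8.246 m²; P = b + 2y√(1+z²) = 2.93 + 2×1.24×3.162 = 10.77 m.
Hydraulic radius R = A/P = 8.246/10.77 = 0.7655 m.
From Manning's equation, S = [nQ / (1 A R^(2/3))]² = [0.013 × 12.8 / (1 × 8.246 × 0.7655^(2/3))]² = 0.000582.

S = 0.000582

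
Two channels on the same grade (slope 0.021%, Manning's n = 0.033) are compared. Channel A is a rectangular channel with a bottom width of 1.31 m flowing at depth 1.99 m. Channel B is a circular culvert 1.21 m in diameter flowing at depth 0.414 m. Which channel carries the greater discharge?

channel A

Channel A: Flow area A = b·y = 1.31 × 1.99 = 2.607 m². Wetted perimeter P = b + 2y = 1.31 + 2×1.99 = 5.29 m. Hydraulic radius R = A/P = 2.607/5.29 = 0.4928 m. Q_A = (1/0.033)·2.607·0.4928^(2/3)·√0.00021 = 0.7142 m³/s.
Channel B: For a circular section of diameter D = 1.21 m at depth y = 0.414 m, the central angle is θ = 2 arccos(1 − 2y/D) = 2.499 rad. Then A = (D²/8)(θ − sin θ) = 0.3477 m² and P = Dθ/2 = 1.512 m. Hydraulic radius R = A/P = 0.3477/1.512 = 0.23 m. Q_B = (1/0.033)·0.3477·0.23^(2/3)·√0.00021 = 0.05732 m³/s.
Q_A = 0.7142 m³/s vs Q_B = 0.05732 m³/s, so channel A carries more.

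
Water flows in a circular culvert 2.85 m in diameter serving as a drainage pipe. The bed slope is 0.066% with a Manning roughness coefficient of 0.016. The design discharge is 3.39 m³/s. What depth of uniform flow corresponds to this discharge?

Manning's equation rearranged: A R^(2/3) = nQ / (1·√S) = 0.016 × 3.39 / (√0.00066) = 2.111.
Trying y = 1.49 m: A R^(2/3) = 2.743 — too large.
Trying y = 1.28 m: A R^(2/3) = 2.112 — ≈ 2.111.

y_n = 1.28 m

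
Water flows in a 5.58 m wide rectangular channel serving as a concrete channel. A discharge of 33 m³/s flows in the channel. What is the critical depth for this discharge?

For a rectangular channel, critical depth y_c = (q²/g)^(1/3) where q = Q/b = 33/5.58 = 5.914 m²/s.
So y_c = (5.914²/9.81)^(1/3) = 1.53 m.

y_c = 1.53 m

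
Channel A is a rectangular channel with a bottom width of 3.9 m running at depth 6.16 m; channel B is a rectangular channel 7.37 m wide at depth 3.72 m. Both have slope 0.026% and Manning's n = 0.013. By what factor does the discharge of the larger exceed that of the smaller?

Channel A: Flow area A = b·y = 3.9 × 6.16 = 24.02 m². Wetted perimeter P = b + 2y = 3.9 + 2×6.16 = 16.22 m. Hydraulic radius R = A/P = 24.02/16.22 = 1.481 m. Q_A = (1/0.013)·24.02·1.481^(2/3)·√0.00026 = 38.72 m³/s.
Channel B: Flow area A = b·y = 7.37 × 3.72 = 27.42 m². Wetted perimeter P = b + 2y = 7.37 + 2×3.72 = 14.81 m. Hydraulic radius R = A/P = 27.42/14.81 = 1.851 m. Q_B = (1/0.013)·27.42·1.851^(2/3)·√0.00026 = 51.27 m³/s.
The larger discharge is 51.27 m³/s and the smaller is 38.72 m³/s; the ratio is 1.32.

1.32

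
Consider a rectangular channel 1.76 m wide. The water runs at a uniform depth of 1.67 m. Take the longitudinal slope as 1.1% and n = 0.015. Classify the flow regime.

supercritical

Flow area A = b·y = 1.76 × 1.67 = 2.939 m². Wetted perimeter P = b + 2y = 1.76 + 2×1.67 = 5.1 m.
Hydraulic radius R = A/P = 2.939/5.1 = 0.5763 m.
V = (1/n) R^(2/3) √S = (1/0.015) × 0.5763^(2/3) × √0.011 = 4.842 m/s. Hydraulic depth D_h = A/T = 2.939/1.76 = 1.67 m.
Froude number Fr = V/√(g·D_h) = 4.842/√(9.81×1.67) = 1.2, which is greater than 1, so the flow is supercritical.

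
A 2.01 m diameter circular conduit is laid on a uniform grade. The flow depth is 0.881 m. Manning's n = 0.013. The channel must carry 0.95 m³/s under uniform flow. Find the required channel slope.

For a circular section of diameter D = 2.01 m at depth y = 0.881 m, the central angle is θ = 2 arccos(1 − 2y/D) = 2.894 rad. Then A = (D²/8)(θ − sin θ) = 1.338 m² and P = Dθ/2 = 2.909 m.
Hydraulic radius R = A/P = 1.338/2.909 = 0.46 m.
From Manning's equation, S = [nQ / (1 A R^(2/3))]² = [0.013 × 0.95 / (1 × 1.338 × 0.46^(2/3))]² = 0.00024.

S = 0.00024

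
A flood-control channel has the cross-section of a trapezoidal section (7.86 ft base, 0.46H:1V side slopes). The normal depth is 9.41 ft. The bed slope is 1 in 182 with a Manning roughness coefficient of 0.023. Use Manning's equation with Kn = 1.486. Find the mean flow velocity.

With bottom width b = 7.86 ft and side slope z = 0.46: A = (b + zy)y = (7.86 + 0.46×9.41)×9.41 = 114.7 ft²; P = b + 2y√(1+z²) = 7.86 + 2×9.41×1.101 = 28.58 ft.
Hydraulic radius R = A/P = 114.7/28.58 = 4.014 ft.
From Manning's equation, V = (1.486/n) R^(2/3) S^(1/2) = (1.486/0.023) × 4.014^(2/3) × 0.005495^(1/2) = 12.1 ft/s.

V = 12.1 ft/s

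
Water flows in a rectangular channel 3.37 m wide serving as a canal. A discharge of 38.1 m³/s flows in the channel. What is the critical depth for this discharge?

y_c = 2.35 m

For a rectangular channel, critical depth y_c = (q²/g)^(1/3) where q = Q/b = 38.1/3.37 = 11.31 m²/s.
So y_c = (11.31²/9.81)^(1/3) = 2.35 m.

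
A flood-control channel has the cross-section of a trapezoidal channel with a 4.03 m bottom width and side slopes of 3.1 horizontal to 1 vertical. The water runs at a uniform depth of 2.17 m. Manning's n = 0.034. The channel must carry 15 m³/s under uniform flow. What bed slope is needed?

With bottom width b = 4.03 m and side slope z = 3.1: A = (b + zy)y = (4.03 + 3.1×2.17)×2.17 = 23.34 m²; P = b + 2y√(1+z²) = 4.03 + 2×2.17×3.257 = 18.17 m.
Hydraulic radius R = A/P = 23.34/18.17 = 1.285 m.
From Manning's equation, S = [nQ / (1 A R^(2/3))]² = [0.034 × 15 / (1 × 23.34 × 1.285^(2/3))]² = 0.000342.

S = 0.000342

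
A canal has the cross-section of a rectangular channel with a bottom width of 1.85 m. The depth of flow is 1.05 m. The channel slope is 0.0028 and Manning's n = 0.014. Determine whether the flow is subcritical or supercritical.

subcritical

Flow area A = b·y = 1.85 × 1.05 = 1.943 m². Wetted perimeter P = b + 2y = 1.85 + 2×1.05 = 3.95 m.
Hydraulic radius R = A/P = 1.943/3.95 = 0.4918 m.
V = (1/n) R^(2/3) √S = (1/0.014) × 0.4918^(2/3) × √0.0028 = 2.355 m/s. Hydraulic depth D_h = A/T = 1.943/1.85 = 1.05 m.
Froude number Fr = V/√(g·D_h) = 2.355/√(9.81×1.05) = 0.734, which is less than 1, so the flow is subcritical.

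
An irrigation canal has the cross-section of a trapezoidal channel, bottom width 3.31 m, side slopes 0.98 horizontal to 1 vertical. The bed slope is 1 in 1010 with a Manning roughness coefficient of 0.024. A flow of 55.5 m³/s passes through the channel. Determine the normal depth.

Manning's equation rearranged: A R^(2/3) = nQ / (1·√S) = 0.024 × 55.5 / (√0.0009901) = 42.33.
At y = 4.85 m: A R^(2/3) = 68.44 — high.
At y = 3.43 m: A R^(2/3) = 33.51 — low.
At y = 3.85 m: A R^(2/3) = 42.35 — ≈ 42.33.

y_n = 3.85 m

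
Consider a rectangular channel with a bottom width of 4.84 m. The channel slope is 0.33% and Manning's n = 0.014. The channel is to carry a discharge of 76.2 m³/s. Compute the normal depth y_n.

y_n = 3.12 m

Manning's equation rearranged: A R^(2/3) = nQ / (1·√S) = 0.014 × 76.2 / (√0.0033) = 18.57.
At y = 3.77 m: A R^(2/3) = 23.63 — too large.
At y = 2.45 m: A R^(2/3) = 13.52 — too small.
At y = 3.12 m: A R^(2/3) = 18.56 — matches.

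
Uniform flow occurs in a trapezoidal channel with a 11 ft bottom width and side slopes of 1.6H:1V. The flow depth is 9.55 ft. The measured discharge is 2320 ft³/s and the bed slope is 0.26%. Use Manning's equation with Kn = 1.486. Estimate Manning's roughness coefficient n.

n = 0.025

With bottom width b = 11 ft and side slope z = 1.6: A = (b + zy)y = (11 + 1.6×9.55)×9.55 = 251 ft²; P = b + 2y√(1+z²) = 11 + 2×9.55×1.887 = 47.04 ft.
Hydraulic radius R = A/P = 251/47.04 = 5.336 ft.
Rearranging Manning's equation: n = (1.486/Q) A R^(2/3) S^(1/2) = (1.486/2320) × 251 × 5.336^(2/3) × √0.0026 = 0.025.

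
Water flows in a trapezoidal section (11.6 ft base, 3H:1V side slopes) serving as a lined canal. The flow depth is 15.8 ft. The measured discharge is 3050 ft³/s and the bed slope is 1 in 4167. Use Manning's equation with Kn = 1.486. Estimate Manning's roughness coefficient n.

With bottom width b = 11.6 ft and side slope z = 3: A = (b + zy)y = (11.6 + 3×15.8)×15.8 = 932.2 ft²; P = b + 2y√(1+z²) = 11.6 + 2×15.8×3.162 = 111.5 ft.
Hydraulic radius R = A/P = 932.2/111.5 = 8.358 ft.
Rearranging Manning's equation: n = (1.486/Q) A R^(2/3) S^(1/2) = (1.486/3050) × 932.2 × 8.358^(2/3) × √0.00024 = 0.029.

n = 0.029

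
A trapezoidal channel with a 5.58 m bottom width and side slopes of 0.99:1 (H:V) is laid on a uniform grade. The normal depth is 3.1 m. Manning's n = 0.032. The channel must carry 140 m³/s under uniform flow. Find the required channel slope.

S = 0.0121

With bottom width b = 5.58 m and side slope z = 0.99: A = (b + zy)y = (5.58 + 0.99×3.1)×3.1 = 26.81 m²; P = b + 2y√(1+z²) = 5.58 + 2×3.1×1.407 = 14.3 m.
Hydraulic radius R = A/P = 26.81/14.3 = 1.874 m.
From Manning's equation, S = [nQ / (1 A R^(2/3))]² = [0.032 × 140 / (1 × 26.81 × 1.874^(2/3))]² = 0.0121.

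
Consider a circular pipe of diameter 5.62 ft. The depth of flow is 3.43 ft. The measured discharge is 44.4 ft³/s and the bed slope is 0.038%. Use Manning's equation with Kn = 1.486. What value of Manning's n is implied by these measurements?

For a circular section of diameter D = 5.62 ft at depth y = 3.43 ft, the central angle is θ = 2 arccos(1 − 2y/D) = 3.587 rad. Then A = (D²/8)(θ − sin θ) = 15.86 ft² and P = Dθ/2 = 10.08 ft.
Hydraulic radius R = A/P = 15.86/10.08 = 1.574 ft.
Rearranging Manning's equation: n = (1.486/Q) A R^(2/3) S^(1/2) = (1.486/44.4) × 15.86 × 1.574^(2/3) × √0.00038 = 0.014.

n = 0.014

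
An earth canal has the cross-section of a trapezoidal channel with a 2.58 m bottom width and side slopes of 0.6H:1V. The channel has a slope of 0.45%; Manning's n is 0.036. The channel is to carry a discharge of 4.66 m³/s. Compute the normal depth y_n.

y_n = 1.03 m

Manning's equation rearranged: A R^(2/3) = nQ / (1·√S) = 0.036 × 4.66 / (√0.0045) = 2.501.
Trying y = 0.823 m: A R^(2/3) = 1.723 — too small.
Trying y = 1.03 m: A R^(2/3) = 2.5 — close enough.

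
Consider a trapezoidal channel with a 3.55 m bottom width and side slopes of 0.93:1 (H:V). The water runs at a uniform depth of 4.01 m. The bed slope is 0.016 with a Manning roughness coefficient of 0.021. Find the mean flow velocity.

With bottom width b = 3.55 m and side slope z = 0.93: A = (b + zy)y = (3.55 + 0.93×4.01)×4.01 = 29.19 m²; P = b + 2y√(1+z²) = 3.55 + 2×4.01×1.366 = 14.5 m.
Hydraulic radius R = A/P = 29.19/14.5 = 2.013 m.
From Manning's equation, V = (1/n) R^(2/3) S^(1/2) = (1/0.021) × 2.013^(2/3) × 0.016^(1/2) = 9.6 m/s.

V = 9.6 m/s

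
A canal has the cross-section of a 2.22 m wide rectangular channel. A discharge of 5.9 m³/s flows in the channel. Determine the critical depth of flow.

For a rectangular channel, critical depth y_c = (q²/g)^(1/3) where q = Q/b = 5.9/2.22 = 2.658 m²/s.
So y_c = (2.658²/9.81)^(1/3) = 0.896 m.

y_c = 0.896 m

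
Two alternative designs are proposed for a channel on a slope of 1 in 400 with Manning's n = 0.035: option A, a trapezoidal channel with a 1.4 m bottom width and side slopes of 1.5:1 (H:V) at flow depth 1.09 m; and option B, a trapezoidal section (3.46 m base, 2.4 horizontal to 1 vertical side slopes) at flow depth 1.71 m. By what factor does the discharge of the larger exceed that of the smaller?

5.54

Channel A: With bottom width b = 1.4 m and side slope z = 1.5: A = (b + zy)y = (1.4 + 1.5×1.09)×1.09 = 3.308 m²; P = b + 2y√(1+z²) = 1.4 + 2×1.09×1.803 = 5.33 m. Hydraulic radius R = A/P = 3.308/5.33 = 0.6207 m. Q_A = (1/0.035)·3.308·0.6207^(2/3)·√0.0025 = 3.439 m³/s.
Channel B: With bottom width b = 3.46 m and side slope z = 2.4: A = (b + zy)y = (3.46 + 2.4×1.71)×1.71 = 12.93 m²; P = b + 2y√(1+z²) = 3.46 + 2×1.71×2.6 = 12.35 m. Hydraulic radius R = A/P = 12.93/12.35 = 1.047 m. Q_B = (1/0.035)·12.93·1.047^(2/3)·√0.0025 = 19.05 m³/s.
The larger discharge is 19.05 m³/s and the smaller is 3.439 m³/s; the ratio is 5.54.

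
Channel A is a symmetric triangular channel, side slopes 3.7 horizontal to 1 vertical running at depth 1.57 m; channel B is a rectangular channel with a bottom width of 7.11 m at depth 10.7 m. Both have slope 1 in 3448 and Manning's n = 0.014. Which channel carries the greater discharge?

Channel A: For a triangular section with side slope z = 3.7: A = zy² = 3.7×1.57² = 9.12 m²; P = 2y√(1+z²) = 2×1.57×3.833 = 12.03 m. Hydraulic radius R = A/P = 9.12/12.03 = 0.7578 m. Q_A = (1/0.014)·9.12·0.7578^(2/3)·√0.00029 = 9.221 m³/s.
Channel B: Flow area A = b·y = 7.11 × 10.7 = 76.08 m². Wetted perimeter P = b + 2y = 7.11 + 2×10.7 = 28.51 m. Hydraulic radius R = A/P = 76.08/28.51 = 2.668 m. Q_B = (1/0.014)·76.08·2.668^(2/3)·√0.00029 = 178 m³/s.
Q_A = 9.221 m³/s vs Q_B = 178 m³/s, so channel B carries more.

channel B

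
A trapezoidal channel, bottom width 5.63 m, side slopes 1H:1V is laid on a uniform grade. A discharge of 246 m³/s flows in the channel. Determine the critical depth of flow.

At critical depth, Q² T / (g A³) = 1, i.e. A³/T = Q²/g = 246²/9.81 = 6169.
Try y = 5.26 m: A³/T = 11640 — over.
Try y = 3.22 m: A³/T = 1917 — short.
Try y = 4.44 m: A³/T = 6160 — matches.

y_c = 4.44 m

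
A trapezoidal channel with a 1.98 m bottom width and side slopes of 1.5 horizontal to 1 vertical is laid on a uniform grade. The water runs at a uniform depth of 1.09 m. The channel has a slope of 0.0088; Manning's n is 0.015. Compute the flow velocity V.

V = 4.77 m/s

With bottom width b = 1.98 m and side slope z = 1.5: A = (b + zy)y = (1.98 + 1.5×1.09)×1.09 = 3.94 m²; P = b + 2y√(1+z²) = 1.98 + 2×1.09×1.803 = 5.91 m.
Hydraulic radius R = A/P = 3.94/5.91 = 0.6667 m.
From Manning's equation, V = (1/n) R^(2/3) S^(1/2) = (1/0.015) × 0.6667^(2/3) × 0.0088^(1/2) = 4.77 m/s.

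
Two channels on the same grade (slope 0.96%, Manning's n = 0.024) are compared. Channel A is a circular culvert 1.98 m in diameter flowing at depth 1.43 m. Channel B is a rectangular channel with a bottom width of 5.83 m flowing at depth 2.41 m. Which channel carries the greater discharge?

Channel A: For a circular section of diameter D = 1.98 m at depth y = 1.43 m, the central angle is θ = 2 arccos(1 − 2y/D) = 4.063 rad. Then A = (D²/8)(θ − sin θ) = 2.381 m² and P = Dθ/2 = 4.022 m. Hydraulic radius R = A/P = 2.381/4.022 = 0.592 m. Q_A = (1/0.024)·2.381·0.592^(2/3)·√0.0096 = 6.854 m³/s.
Channel B: Flow area A = b·y = 5.83 × 2.41 = 14.05 m². Wetted perimeter P = b + 2y = 5.83 + 2×2.41 = 10.65 m. Hydraulic radius R = A/P = 14.05/10.65 = 1.319 m. Q_B = (1/0.024)·14.05·1.319^(2/3)·√0.0096 = 69 m³/s.
Q_A = 6.854 m³/s vs Q_B = 69 m³/s, so channel B carries more.

channel B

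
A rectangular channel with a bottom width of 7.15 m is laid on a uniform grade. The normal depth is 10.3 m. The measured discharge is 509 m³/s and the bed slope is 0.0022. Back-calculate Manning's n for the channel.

n = 0.013

Flow area A = b·y = 7.15 × 10.3 = 73.65 m². Wetted perimeter P = b + 2y = 7.15 + 2×10.3 = 27.75 m.
Hydraulic radius R = A/P = 73.65/27.75 = 2.654 m.
Rearranging Manning's equation: n = (1/Q) A R^(2/3) S^(1/2) = (1/509) × 73.65 × 2.654^(2/3) × √0.0022 = 0.013.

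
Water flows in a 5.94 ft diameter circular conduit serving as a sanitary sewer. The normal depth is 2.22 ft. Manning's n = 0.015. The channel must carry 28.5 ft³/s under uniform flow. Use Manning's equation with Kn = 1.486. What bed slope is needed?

For a circular section of diameter D = 5.94 ft at depth y = 2.22 ft, the central angle is θ = 2 arccos(1 − 2y/D) = 2.631 rad. Then A = (D²/8)(θ − sin θ) = 9.449 ft² and P = Dθ/2 = 7.814 ft.
Hydraulic radius R = A/P = 9.449/7.814 = 1.209 ft.
From Manning's equation, S = [nQ / (1.486 A R^(2/3))]² = [0.015 × 28.5 / (1.486 × 9.449 × 1.209^(2/3))]² = 0.00072.

S = 0.00072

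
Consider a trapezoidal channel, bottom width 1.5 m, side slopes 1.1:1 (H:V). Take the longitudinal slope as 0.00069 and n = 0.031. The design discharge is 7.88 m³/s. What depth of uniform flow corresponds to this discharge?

y_n = 2.23 m

Manning's equation rearranged: A R^(2/3) = nQ / (1·√S) = 0.031 × 7.88 / (√0.00069) = 9.3.
At y = 2.67 m: A R^(2/3) = 13.78 — too large.
At y = 1.76 m: A R^(2/3) = 5.63 — too small.
At y = 2.23 m: A R^(2/3) = 9.304 — matches.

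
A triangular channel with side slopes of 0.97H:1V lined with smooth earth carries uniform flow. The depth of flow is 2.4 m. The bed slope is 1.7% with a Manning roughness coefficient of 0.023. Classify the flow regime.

supercritical

For a triangular section with side slope z = 0.97: A = zy² = 0.97×2.4² = 5.587 m²; P = 2y√(1+z²) = 2×2.4×1.393 = 6.687 m.
Hydraulic radius R = A/P = 5.587/6.687 = 0.8355 m.
V = (1/n) R^(2/3) √S = (1/0.023) × 0.8355^(2/3) × √0.017 = 5.029 m/s. Hydraulic depth D_h = A/T = 5.587/4.656 = 1.2 m.
Froude number Fr = V/√(g·D_h) = 5.029/√(9.81×1.2) = 1.47, which is greater than 1, so the flow is supercritical.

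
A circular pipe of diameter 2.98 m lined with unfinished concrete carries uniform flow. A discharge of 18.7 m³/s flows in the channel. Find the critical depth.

At critical depth, Q² T / (g A³) = 1, i.e. A³/T = Q²/g = 18.7²/9.81 = 35.65.
Trying y = 2.11 m: A³/T = 54.33 — over.
Trying y = 1.29 m: A³/T = 8.2 — short.
Trying y = 1.89 m: A³/T = 35.36 — matches.

y_c = 1.89 m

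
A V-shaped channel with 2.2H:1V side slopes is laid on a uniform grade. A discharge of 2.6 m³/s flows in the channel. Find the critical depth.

y_c = 0.778 m

At critical depth, Q² T / (g A³) = 1, i.e. A³/T = Q²/g = 2.6²/9.81 = 0.6891.
Try y = 0.584 m: A³/T = 0.1644 — short.
Try y = 0.951 m: A³/T = 1.882 — over.
Try y = 0.778 m: A³/T = 0.6898 — matches.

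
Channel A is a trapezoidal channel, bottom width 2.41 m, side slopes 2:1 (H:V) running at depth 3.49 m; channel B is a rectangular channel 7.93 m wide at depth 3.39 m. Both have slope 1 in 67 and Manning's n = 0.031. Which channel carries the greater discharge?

channel A

Channel A: With bottom width b = 2.41 m and side slope z = 2: A = (b + zy)y = (2.41 + 2×3.49)×3.49 = 32.77 m²; P = b + 2y√(1+z²) = 2.41 + 2×3.49×2.236 = 18.02 m. Hydraulic radius R = A/P = 32.77/18.02 = 1.819 m. Q_A = (1/0.031)·32.77·1.819^(2/3)·√0.01493 = 192.4 m³/s.
Channel B: Flow area A = b·y = 7.93 × 3.39 = 26.88 m². Wetted perimeter P = b + 2y = 7.93 + 2×3.39 = 14.71 m. Hydraulic radius R = A/P = 26.88/14.71 = 1.828 m. Q_B = (1/0.031)·26.88·1.828^(2/3)·√0.01493 = 158.4 m³/s.
Q_A = 192.4 m³/s vs Q_B = 158.4 m³/s, so channel A carries more.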